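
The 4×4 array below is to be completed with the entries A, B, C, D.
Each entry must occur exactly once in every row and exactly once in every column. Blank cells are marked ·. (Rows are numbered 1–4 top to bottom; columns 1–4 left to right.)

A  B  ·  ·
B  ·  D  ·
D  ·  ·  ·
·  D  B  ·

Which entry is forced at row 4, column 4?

Row 1, column 3: row 1 has {A, B} and column 3 has {B, D}, leaving only C.
Row 1, column 4: row 1 has {A, B, C} and column 4 has {}, leaving only D.
Row 3, column 3: row 3 has {D} and column 3 has {B, C, D}, leaving only A.
Row 3, column 2: row 3 has {A, D} and column 2 has {B, D}, leaving only C.
Row 2, column 2: row 2 has {B, D} and column 2 has {B, C, D}, leaving only A.
Row 2, column 4: row 2 has {A, B, D} and column 4 has {D}, leaving only C.
Row 4 already has {B, D} and column 4 already has {C, D}, so row 4, column 4 must be A.

A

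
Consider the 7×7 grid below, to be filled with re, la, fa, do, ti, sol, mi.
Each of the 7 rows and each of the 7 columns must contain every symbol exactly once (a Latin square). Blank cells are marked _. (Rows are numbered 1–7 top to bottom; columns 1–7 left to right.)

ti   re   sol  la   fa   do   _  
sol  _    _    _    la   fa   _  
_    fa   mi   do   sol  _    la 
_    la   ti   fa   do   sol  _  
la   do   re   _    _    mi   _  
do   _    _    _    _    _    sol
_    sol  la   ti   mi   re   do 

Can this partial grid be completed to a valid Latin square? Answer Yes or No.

No row or column among the givens repeats a symbol, and propagating forced cells runs into no contradiction.
One valid completion exists (for instance, ti re sol la fa do mi / sol mi do re la fa ti / re fa mi do sol ti la / mi la ti fa do sol re / la do re sol ti mi fa / do ti fa mi re la sol / fa sol la ti mi re do).

Yes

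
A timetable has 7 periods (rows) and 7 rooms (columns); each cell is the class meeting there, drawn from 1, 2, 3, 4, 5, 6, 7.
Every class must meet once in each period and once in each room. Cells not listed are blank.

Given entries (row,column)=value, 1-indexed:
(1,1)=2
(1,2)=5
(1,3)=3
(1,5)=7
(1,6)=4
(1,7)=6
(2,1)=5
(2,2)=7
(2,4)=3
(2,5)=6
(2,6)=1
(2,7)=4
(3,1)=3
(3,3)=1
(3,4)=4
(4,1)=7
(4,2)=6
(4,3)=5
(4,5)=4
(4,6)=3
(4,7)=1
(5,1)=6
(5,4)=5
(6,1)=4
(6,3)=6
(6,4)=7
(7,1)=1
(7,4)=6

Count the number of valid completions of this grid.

6

Period 1, room 4: eliminating its period and room leaves {1}.
Period 2, room 3: eliminating its period and room leaves {2}.
Period 3, room 2: eliminating its period and room leaves {2}.
Period 3, room 5: eliminating its period and room leaves {2, 5}.
Period 3, room 6: eliminating its period and room leaves {2, 5, 6, 7}.
Period 3, room 7: eliminating its period and room leaves {2, 5, 7}.
Period 4, room 4: eliminating its period and room leaves {2}.
Period 5, room 2: eliminating its period and room leaves {1, 2, 3, 4}.
Period 5, room 3: eliminating its period and room leaves {2, 4, 7}.
Period 5, room 5: eliminating its period and room leaves {1, 2, 3}.
Period 5, room 6: eliminating its period and room leaves {2, 7}.
Period 5, room 7: eliminating its period and room leaves {2, 3, 7}.
Period 6, room 2: eliminating its period and room leaves {1, 2, 3}.
Period 6, room 5: eliminating its period and room leaves {1, 2, 3, 5}.
Period 6, room 6: eliminating its period and room leaves {2, 5}.
Period 6, room 7: eliminating its period and room leaves {2, 3, 5}.
Period 7, room 2: eliminating its period and room leaves {2, 3, 4}.
Period 7, room 3: eliminating its period and room leaves {2, 4, 7}.
Period 7, room 5: eliminating its period and room leaves {2, 3, 5}.
Period 7, room 6: eliminating its period and room leaves {2, 5, 7}.
Period 7, room 7: eliminating its period and room leaves {2, 3, 5, 7}.
Enumerating the assignments across these blanks that avoid any period or room repeat gives 6 completions.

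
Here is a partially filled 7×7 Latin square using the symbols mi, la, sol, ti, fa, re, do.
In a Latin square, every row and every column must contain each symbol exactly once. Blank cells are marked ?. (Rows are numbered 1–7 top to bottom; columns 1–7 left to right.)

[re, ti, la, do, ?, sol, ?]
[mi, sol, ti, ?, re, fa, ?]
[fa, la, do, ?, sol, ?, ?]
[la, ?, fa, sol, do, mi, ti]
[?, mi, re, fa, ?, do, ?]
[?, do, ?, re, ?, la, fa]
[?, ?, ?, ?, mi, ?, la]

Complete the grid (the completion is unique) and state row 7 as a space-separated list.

Row 7, column 3: row 7 has {mi, la} and column 3 has {la, ti, fa, re, do}, leaving only sol.
Row 7, column 4: row 7 has {mi, la, sol} and column 4 has {sol, fa, re, do}, leaving only ti.
Row 7, column 1: row 7 has {mi, la, sol, ti} and column 1 has {mi, la, fa, re}, leaving only do.
Row 7, column 6: row 7 has {mi, la, sol, ti, do} and column 6 has {mi, la, sol, fa, do}, leaving only re.
Row 7, column 2: row 7 has {mi, la, sol, ti, re, do} and column 2 has {mi, la, sol, ti, do}, leaving only fa.
So row 7 reads: do fa sol ti mi re la.

do fa sol ti mi re la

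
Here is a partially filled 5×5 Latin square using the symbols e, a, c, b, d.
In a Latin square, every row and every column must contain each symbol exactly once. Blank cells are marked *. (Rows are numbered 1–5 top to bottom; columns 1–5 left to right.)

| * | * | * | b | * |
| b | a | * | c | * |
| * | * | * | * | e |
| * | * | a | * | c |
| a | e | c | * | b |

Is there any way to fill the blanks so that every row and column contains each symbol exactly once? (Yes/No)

No row or column among the givens repeats a symbol, and propagating forced cells runs into no contradiction.
One valid completion exists (for instance, e c d b a / b a e c d / c d b a e / d b a e c / a e c d b).

Yes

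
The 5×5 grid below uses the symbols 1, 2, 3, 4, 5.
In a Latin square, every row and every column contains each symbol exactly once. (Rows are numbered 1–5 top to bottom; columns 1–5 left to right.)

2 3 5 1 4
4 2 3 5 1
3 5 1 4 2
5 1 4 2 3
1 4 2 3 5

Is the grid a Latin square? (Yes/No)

Each row is a permutation of the 5 symbols, and so is each column.

Yes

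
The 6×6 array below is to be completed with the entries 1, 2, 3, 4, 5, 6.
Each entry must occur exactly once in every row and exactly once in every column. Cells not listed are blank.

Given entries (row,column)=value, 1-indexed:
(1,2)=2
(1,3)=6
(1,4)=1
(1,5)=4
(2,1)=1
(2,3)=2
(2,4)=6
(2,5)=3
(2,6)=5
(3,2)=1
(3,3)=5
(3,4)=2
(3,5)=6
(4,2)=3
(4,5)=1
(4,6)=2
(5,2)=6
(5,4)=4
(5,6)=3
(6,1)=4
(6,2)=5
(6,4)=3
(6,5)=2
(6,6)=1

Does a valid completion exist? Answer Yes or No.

No

Row 1, column 6: row 1 together with column 6 already contain {1, 2, 3, 4, 5, 6} — every symbol — so nothing can go there. The grid has no valid completion.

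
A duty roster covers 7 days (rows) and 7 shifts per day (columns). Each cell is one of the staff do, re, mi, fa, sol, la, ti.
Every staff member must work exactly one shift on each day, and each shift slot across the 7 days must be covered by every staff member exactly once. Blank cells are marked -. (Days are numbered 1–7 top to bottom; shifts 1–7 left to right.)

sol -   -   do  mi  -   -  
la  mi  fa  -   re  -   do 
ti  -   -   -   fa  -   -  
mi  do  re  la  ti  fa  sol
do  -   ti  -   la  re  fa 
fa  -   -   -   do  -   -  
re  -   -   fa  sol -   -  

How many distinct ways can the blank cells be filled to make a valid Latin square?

Day 1, shift 2: eliminating its day and shift leaves {re, fa, la, ti}.
Day 1, shift 3: eliminating its day and shift leaves {la}.
Day 1, shift 6: eliminating its day and shift leaves {la, ti}.
Day 1, shift 7: eliminating its day and shift leaves {re, la, ti}.
Day 2, shift 4: eliminating its day and shift leaves {sol, ti}.
Day 2, shift 6: eliminating its day and shift leaves {sol, ti}.
Day 3, shift 2: eliminating its day and shift leaves {re, sol, la}.
Day 3, shift 3: eliminating its day and shift leaves {do, mi, sol, la}.
Day 3, shift 4: eliminating its day and shift leaves {re, mi, sol}.
Day 3, shift 6: eliminating its day and shift leaves {do, mi, sol, la}.
Day 3, shift 7: eliminating its day and shift leaves {re, mi, la}.
Day 5, shift 2: eliminating its day and shift leaves {sol}.
Day 5, shift 4: eliminating its day and shift leaves {mi, sol}.
Day 6, shift 2: eliminating its day and shift leaves {re, sol, la, ti}.
Day 6, shift 3: eliminating its day and shift leaves {mi, sol, la}.
Day 6, shift 4: eliminating its day and shift leaves {re, mi, sol, ti}.
Day 6, shift 6: eliminating its day and shift leaves {mi, sol, la, ti}.
Day 6, shift 7: eliminating its day and shift leaves {re, mi, la, ti}.
Day 7, shift 2: eliminating its day and shift leaves {la, ti}.
Day 7, shift 3: eliminating its day and shift leaves {do, mi, la}.
Day 7, shift 6: eliminating its day and shift leaves {do, mi, la, ti}.
Day 7, shift 7: eliminating its day and shift leaves {mi, la, ti}.
Enumerating the assignments across these blanks that avoid any day or shift repeat gives 6 completions.

6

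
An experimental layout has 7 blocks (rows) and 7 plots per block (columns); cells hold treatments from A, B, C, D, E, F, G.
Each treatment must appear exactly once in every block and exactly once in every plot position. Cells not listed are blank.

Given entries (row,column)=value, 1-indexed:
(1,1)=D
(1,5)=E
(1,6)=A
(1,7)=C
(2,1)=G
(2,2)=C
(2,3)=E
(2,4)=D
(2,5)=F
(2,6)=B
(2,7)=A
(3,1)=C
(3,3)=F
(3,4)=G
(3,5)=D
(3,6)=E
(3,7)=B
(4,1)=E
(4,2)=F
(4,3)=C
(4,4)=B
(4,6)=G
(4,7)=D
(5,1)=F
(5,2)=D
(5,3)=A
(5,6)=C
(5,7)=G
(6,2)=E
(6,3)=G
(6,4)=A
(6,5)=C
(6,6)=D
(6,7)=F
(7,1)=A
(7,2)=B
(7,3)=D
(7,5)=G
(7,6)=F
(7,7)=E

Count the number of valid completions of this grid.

1

Block 1, plot 2: eliminating its block and plot leaves {G}.
Block 1, plot 3: eliminating its block and plot leaves {B}.
Block 1, plot 4: eliminating its block and plot leaves {F}.
Block 3, plot 2: eliminating its block and plot leaves {A}.
Block 4, plot 5: eliminating its block and plot leaves {A}.
Block 5, plot 4: eliminating its block and plot leaves {E}.
Block 5, plot 5: eliminating its block and plot leaves {B}.
Block 6, plot 1: eliminating its block and plot leaves {B}.
Block 7, plot 4: eliminating its block and plot leaves {C}.
Only one assignment across all blanks avoids any block or plot repeat, giving 1 completion.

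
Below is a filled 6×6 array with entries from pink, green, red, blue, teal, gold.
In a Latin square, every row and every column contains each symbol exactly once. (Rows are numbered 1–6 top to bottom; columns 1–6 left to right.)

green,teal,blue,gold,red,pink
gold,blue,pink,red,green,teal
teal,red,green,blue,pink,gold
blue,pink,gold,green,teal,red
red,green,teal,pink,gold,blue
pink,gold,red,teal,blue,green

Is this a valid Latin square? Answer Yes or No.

Yes

Each row is a permutation of the 6 symbols, and so is each column.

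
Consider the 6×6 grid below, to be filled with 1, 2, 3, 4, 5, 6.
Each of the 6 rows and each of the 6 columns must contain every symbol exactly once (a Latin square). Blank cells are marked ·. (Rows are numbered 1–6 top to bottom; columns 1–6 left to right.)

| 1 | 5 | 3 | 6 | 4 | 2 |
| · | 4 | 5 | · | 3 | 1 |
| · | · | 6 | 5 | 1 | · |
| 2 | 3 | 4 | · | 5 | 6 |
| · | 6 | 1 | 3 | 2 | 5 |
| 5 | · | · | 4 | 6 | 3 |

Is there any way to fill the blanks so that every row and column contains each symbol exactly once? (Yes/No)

No row or column among the givens repeats a symbol, and propagating forced cells runs into no contradiction.
One valid completion exists (for instance, 1 5 3 6 4 2 / 6 4 5 2 3 1 / 3 2 6 5 1 4 / 2 3 4 1 5 6 / 4 6 1 3 2 5 / 5 1 2 4 6 3).

Yes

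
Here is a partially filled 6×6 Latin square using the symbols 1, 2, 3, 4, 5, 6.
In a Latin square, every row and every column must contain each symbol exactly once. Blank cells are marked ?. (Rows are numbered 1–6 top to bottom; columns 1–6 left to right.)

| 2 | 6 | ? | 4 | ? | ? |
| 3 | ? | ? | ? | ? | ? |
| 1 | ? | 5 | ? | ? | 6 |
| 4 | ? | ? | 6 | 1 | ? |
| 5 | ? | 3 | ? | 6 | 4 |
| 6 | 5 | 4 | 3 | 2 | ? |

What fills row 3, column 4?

2

Row 3 already has {1, 5, 6} and column 4 already has {3, 4, 6}, so row 3, column 4 must be 2.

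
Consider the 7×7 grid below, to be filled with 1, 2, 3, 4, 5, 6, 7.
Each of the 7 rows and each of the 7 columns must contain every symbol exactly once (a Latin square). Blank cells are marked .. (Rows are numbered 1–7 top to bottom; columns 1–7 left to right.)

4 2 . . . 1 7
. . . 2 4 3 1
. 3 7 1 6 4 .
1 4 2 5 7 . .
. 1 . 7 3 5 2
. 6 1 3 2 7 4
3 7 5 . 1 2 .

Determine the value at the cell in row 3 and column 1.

2

Row 1, column 4: row 1 has {1, 2, 4, 7} and column 4 has {1, 2, 3, 5, 7}, leaving only 6.
Row 1, column 3: row 1 has {1, 2, 4, 6, 7} and column 3 has {1, 2, 5, 7}, leaving only 3.
Row 1, column 5: row 1 has {1, 2, 3, 4, 6, 7} and column 5 has {1, 2, 3, 4, 6, 7}, leaving only 5.
Row 2, column 2: row 2 has {1, 2, 3, 4} and column 2 has {1, 2, 3, 4, 6, 7}, leaving only 5.
Row 2, column 3: row 2 has {1, 2, 3, 4, 5} and column 3 has {1, 2, 3, 5, 7}, leaving only 6.
Row 2, column 1: row 2 has {1, 2, 3, 4, 5, 6} and column 1 has {1, 3, 4}, leaving only 7.
Row 3, column 7: row 3 has {1, 3, 4, 6, 7} and column 7 has {1, 2, 4, 7}, leaving only 5.
Row 3 already has {1, 3, 4, 5, 6, 7} and column 1 already has {1, 3, 4, 7}, so row 3, column 1 must be 2.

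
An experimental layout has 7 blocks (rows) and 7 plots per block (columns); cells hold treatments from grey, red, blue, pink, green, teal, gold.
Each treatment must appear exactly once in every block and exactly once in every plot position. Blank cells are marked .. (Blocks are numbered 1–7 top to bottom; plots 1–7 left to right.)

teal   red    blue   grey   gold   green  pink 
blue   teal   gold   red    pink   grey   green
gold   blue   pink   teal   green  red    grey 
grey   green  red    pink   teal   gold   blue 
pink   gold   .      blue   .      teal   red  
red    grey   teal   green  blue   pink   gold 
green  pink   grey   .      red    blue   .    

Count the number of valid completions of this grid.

Block 5, plot 3: eliminating its block and plot leaves {green}.
Block 5, plot 5: eliminating its block and plot leaves {grey}.
Block 7, plot 4: eliminating its block and plot leaves {gold}.
Block 7, plot 7: eliminating its block and plot leaves {teal}.
Only one assignment across all blanks avoids any block or plot repeat, giving 1 completion.

1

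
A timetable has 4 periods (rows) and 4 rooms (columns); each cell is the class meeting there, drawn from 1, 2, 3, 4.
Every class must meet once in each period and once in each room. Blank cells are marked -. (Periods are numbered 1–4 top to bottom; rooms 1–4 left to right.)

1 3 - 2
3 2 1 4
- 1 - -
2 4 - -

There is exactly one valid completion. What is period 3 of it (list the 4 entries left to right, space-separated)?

4 1 2 3

Period 3, room 1: period 3 has {1} and room 1 has {1, 2, 3}, leaving only 4.
Period 3, room 4: period 3 has {1, 4} and room 4 has {2, 4}, leaving only 3.
Period 3, room 3: period 3 has {1, 3, 4} and room 3 has {1}, leaving only 2.
So period 3 reads: 4 1 2 3.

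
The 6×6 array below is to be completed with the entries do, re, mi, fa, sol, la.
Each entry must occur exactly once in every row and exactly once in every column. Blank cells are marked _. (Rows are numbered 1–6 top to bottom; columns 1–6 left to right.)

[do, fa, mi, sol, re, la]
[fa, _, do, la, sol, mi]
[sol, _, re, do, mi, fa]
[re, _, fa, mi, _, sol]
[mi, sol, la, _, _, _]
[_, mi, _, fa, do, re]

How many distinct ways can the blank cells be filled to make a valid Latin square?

1

Row 2, column 2: eliminating its row and column leaves {re}.
Row 3, column 2: eliminating its row and column leaves {la}.
Row 4, column 2: eliminating its row and column leaves {do, la}.
Row 4, column 5: eliminating its row and column leaves {la}.
Row 5, column 4: eliminating its row and column leaves {re}.
Row 5, column 5: eliminating its row and column leaves {fa}.
Row 5, column 6: eliminating its row and column leaves {do}.
Row 6, column 1: eliminating its row and column leaves {la}.
Row 6, column 3: eliminating its row and column leaves {sol}.
Only one assignment across all blanks avoids any row or column repeat, giving 1 completion.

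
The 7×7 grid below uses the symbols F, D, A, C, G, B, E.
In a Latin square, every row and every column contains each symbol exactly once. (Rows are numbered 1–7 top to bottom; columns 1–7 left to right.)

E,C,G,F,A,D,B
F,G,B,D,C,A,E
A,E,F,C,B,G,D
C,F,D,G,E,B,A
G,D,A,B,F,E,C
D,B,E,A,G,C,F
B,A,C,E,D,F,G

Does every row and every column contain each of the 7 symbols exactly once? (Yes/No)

Each row is a permutation of the 7 symbols, and so is each column.

Yes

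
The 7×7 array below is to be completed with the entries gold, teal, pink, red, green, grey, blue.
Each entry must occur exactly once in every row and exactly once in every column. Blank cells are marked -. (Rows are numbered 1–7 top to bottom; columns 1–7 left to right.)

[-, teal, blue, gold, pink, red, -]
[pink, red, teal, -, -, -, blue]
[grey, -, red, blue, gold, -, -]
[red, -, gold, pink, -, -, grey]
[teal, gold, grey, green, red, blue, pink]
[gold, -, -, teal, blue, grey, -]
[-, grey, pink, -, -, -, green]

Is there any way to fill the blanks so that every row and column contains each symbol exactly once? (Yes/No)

No

Row 1, column 7: row 1 together with column 7 already contain {gold, teal, pink, red, green, grey, blue} — every symbol — so nothing can go there. The grid has no valid completion.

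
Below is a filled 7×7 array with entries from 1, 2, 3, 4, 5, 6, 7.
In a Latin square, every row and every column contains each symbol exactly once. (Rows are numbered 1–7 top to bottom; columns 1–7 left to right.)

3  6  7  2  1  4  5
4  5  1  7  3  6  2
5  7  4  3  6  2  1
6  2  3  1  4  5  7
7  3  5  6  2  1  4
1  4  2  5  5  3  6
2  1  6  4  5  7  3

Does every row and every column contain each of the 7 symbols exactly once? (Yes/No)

No

Column 5 contains 5 twice (at rows 6 and 7), so it is not a permutation.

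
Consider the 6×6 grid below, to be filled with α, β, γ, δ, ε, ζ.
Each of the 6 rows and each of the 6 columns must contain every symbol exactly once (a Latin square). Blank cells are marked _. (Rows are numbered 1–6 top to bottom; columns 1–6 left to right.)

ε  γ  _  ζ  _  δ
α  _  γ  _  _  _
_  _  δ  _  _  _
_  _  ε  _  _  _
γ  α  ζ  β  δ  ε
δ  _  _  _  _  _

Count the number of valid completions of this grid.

48

Row 1, column 3: eliminating its row and column leaves {α, β}.
Row 1, column 5: eliminating its row and column leaves {α, β}.
Row 2, column 2: eliminating its row and column leaves {β, δ, ε, ζ}.
Row 2, column 4: eliminating its row and column leaves {δ, ε}.
Row 2, column 5: eliminating its row and column leaves {β, ε, ζ}.
Row 2, column 6: eliminating its row and column leaves {β, ζ}.
Row 3, column 1: eliminating its row and column leaves {β, ζ}.
Row 3, column 2: eliminating its row and column leaves {β, ε, ζ}.
Row 3, column 4: eliminating its row and column leaves {α, γ, ε}.
Row 3, column 5: eliminating its row and column leaves {α, β, γ, ε, ζ}.
Row 3, column 6: eliminating its row and column leaves {α, β, γ, ζ}.
Row 4, column 1: eliminating its row and column leaves {β, ζ}.
Row 4, column 2: eliminating its row and column leaves {β, δ, ζ}.
Row 4, column 4: eliminating its row and column leaves {α, γ, δ}.
Row 4, column 5: eliminating its row and column leaves {α, β, γ, ζ}.
Row 4, column 6: eliminating its row and column leaves {α, β, γ, ζ}.
Row 6, column 2: eliminating its row and column leaves {β, ε, ζ}.
Row 6, column 3: eliminating its row and column leaves {α, β}.
Row 6, column 4: eliminating its row and column leaves {α, γ, ε}.
Row 6, column 5: eliminating its row and column leaves {α, β, γ, ε, ζ}.
Row 6, column 6: eliminating its row and column leaves {α, β, γ, ζ}.
Enumerating the assignments across these blanks that avoid any row or column repeat gives 48 completions.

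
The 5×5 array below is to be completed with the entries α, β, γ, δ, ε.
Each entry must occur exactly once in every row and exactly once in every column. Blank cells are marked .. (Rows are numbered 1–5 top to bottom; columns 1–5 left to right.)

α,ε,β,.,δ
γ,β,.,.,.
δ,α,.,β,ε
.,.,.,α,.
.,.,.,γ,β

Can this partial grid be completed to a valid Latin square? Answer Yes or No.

Row 1, column 4: row 1 together with column 4 already contain {α, β, γ, δ, ε} — every symbol — so nothing can go there. The grid has no valid completion.

No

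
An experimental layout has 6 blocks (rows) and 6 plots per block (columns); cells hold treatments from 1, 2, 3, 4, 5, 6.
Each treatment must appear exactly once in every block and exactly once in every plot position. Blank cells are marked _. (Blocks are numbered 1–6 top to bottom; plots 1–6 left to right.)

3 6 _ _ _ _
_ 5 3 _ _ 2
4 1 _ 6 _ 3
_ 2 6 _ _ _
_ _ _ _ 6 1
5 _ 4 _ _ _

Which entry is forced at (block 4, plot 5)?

3

Block 4, plot 1: block 4 has {2, 6} and plot 1 has {3, 4, 5}, leaving only 1.
Block 2, plot 1: block 2 has {2, 3, 5} and plot 1 has {1, 3, 4, 5}, leaving only 6.
Block 5, plot 1: block 5 has {1, 6} and plot 1 has {1, 3, 4, 5, 6}, leaving only 2.
Block 5, plot 3: block 5 has {1, 2, 6} and plot 3 has {3, 4, 6}, leaving only 5.
Block 3, plot 3: block 3 has {1, 3, 4, 6} and plot 3 has {3, 4, 5, 6}, leaving only 2.
Block 1, plot 3: block 1 has {3, 6} and plot 3 has {2, 3, 4, 5, 6}, leaving only 1.
Block 3, plot 5: block 3 has {1, 2, 3, 4, 6} and plot 5 has {6}, leaving only 5.
Block 6, plot 2: block 6 has {4, 5} and plot 2 has {1, 2, 5, 6}, leaving only 3.
Block 5, plot 2: block 5 has {1, 2, 5, 6} and plot 2 has {1, 2, 3, 5, 6}, leaving only 4.
Block 5, plot 4: block 5 has {1, 2, 4, 5, 6} and plot 4 has {6}, leaving only 3.
Block 6, plot 6: block 6 has {3, 4, 5} and plot 6 has {1, 2, 3}, leaving only 6.
Block 4, plot 5 is narrowed to {3, 4}.
If it were 4, then block 6, plot 5 would be left with no valid symbol.
So block 4, plot 5 must be 3.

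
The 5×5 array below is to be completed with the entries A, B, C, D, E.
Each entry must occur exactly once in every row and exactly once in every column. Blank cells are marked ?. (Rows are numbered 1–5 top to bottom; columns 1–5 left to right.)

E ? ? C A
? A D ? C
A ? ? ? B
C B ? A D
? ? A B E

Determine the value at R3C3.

C

Row 1, column 2: row 1 has {A, C, E} and column 2 has {A, B}, leaving only D.
Row 1, column 3: row 1 has {A, C, D, E} and column 3 has {A, D}, leaving only B.
Row 2, column 1: row 2 has {A, C, D} and column 1 has {A, C, E}, leaving only B.
Row 2, column 4: row 2 has {A, B, C, D} and column 4 has {A, B, C}, leaving only E.
Row 3, column 4: row 3 has {A, B} and column 4 has {A, B, C, E}, leaving only D.
Row 4, column 3: row 4 has {A, B, C, D} and column 3 has {A, B, D}, leaving only E.
Row 3 already has {A, B, D} and column 3 already has {A, B, D, E}, so row 3, column 3 must be C.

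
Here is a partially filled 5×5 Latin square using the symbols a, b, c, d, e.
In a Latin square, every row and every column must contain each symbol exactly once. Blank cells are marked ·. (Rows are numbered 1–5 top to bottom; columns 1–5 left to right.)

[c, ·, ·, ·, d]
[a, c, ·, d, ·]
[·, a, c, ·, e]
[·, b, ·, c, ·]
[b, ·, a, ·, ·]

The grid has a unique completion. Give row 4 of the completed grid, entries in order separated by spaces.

Row 4, column 5: row 4 has {b, c} and column 5 has {d, e}, leaving only a.
Row 1, column 2: row 1 has {c, d} and column 2 has {a, b, c}, leaving only e.
Row 1, column 3: row 1 has {c, d, e} and column 3 has {a, c}, leaving only b.
Row 1, column 4: row 1 has {b, c, d, e} and column 4 has {c, d}, leaving only a.
Row 2, column 3: row 2 has {a, c, d} and column 3 has {a, b, c}, leaving only e.
Row 4, column 3: row 4 has {a, b, c} and column 3 has {a, b, c, e}, leaving only d.
Row 4, column 1: row 4 has {a, b, c, d} and column 1 has {a, b, c}, leaving only e.
So row 4 reads: e b d c a.

e b d c a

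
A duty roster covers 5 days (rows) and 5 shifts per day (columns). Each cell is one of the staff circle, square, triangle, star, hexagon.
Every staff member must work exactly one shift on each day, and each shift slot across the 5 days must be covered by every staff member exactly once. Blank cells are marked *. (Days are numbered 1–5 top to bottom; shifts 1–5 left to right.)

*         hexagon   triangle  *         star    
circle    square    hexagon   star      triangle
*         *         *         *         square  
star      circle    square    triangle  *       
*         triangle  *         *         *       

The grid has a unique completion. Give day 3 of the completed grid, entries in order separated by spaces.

Day 3, shift 2: day 3 has {square} and shift 2 has {circle, square, triangle, hexagon}, leaving only star.
Day 3, shift 3: day 3 has {square, star} and shift 3 has {square, triangle, hexagon}, leaving only circle.
Day 3, shift 4: day 3 has {circle, square, star} and shift 4 has {triangle, star}, leaving only hexagon.
Day 3, shift 1: day 3 has {circle, square, star, hexagon} and shift 1 has {circle, star}, leaving only triangle.
So day 3 reads: triangle star circle hexagon square.

triangle star circle hexagon square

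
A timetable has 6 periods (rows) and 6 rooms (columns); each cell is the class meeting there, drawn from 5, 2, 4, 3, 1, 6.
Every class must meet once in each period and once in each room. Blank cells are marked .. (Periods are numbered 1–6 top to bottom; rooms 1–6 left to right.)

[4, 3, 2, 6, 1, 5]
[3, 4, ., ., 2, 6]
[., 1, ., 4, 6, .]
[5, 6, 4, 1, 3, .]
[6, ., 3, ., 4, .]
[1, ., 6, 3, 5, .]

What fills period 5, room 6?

1

Period 2, room 4: period 2 has {2, 4, 3, 6} and room 4 has {4, 3, 1, 6}, leaving only 5.
Period 2, room 3: period 2 has {5, 2, 4, 3, 6} and room 3 has {2, 4, 3, 6}, leaving only 1.
Period 3, room 1: period 3 has {4, 1, 6} and room 1 has {5, 4, 3, 1, 6}, leaving only 2.
Period 3, room 3: period 3 has {2, 4, 1, 6} and room 3 has {2, 4, 3, 1, 6}, leaving only 5.
Period 3, room 6: period 3 has {5, 2, 4, 1, 6} and room 6 has {5, 6}, leaving only 3.
Period 4, room 6: period 4 has {5, 4, 3, 1, 6} and room 6 has {5, 3, 6}, leaving only 2.
Period 5 already has {4, 3, 6} and room 6 already has {5, 2, 3, 6}, so period 5, room 6 must be 1.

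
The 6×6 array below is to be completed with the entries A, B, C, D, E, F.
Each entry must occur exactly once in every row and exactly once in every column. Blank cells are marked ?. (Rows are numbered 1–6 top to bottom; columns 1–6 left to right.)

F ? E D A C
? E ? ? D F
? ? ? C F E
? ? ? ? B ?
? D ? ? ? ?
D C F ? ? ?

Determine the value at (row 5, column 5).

Row 1, column 2: row 1 has {A, C, D, E, F} and column 2 has {C, D, E}, leaving only B.
Row 3, column 2: row 3 has {C, E, F} and column 2 has {B, C, D, E}, leaving only A.
Row 3, column 1: row 3 has {A, C, E, F} and column 1 has {D, F}, leaving only B.
Row 3, column 3: row 3 has {A, B, C, E, F} and column 3 has {E, F}, leaving only D.
Row 4, column 2: row 4 has {B} and column 2 has {A, B, C, D, E}, leaving only F.
Row 6, column 5: row 6 has {C, D, F} and column 5 has {A, B, D, F}, leaving only E.
Row 5 already has {D} and column 5 already has {A, B, D, E, F}, so row 5, column 5 must be C.

C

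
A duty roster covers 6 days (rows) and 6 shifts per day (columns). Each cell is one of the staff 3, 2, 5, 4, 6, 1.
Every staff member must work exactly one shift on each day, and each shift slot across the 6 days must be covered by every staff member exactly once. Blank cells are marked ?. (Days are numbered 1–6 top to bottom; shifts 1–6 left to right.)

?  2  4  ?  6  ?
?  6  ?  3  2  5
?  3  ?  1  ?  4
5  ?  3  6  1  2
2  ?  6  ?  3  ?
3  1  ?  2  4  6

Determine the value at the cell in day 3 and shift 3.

2

Day 1, shift 1: day 1 has {2, 4, 6} and shift 1 has {3, 2, 5}, leaving only 1.
Day 1, shift 4: day 1 has {2, 4, 6, 1} and shift 4 has {3, 2, 6, 1}, leaving only 5.
Day 1, shift 6: day 1 has {2, 5, 4, 6, 1} and shift 6 has {2, 5, 4, 6}, leaving only 3.
Day 2, shift 1: day 2 has {3, 2, 5, 6} and shift 1 has {3, 2, 5, 1}, leaving only 4.
Day 2, shift 3: day 2 has {3, 2, 5, 4, 6} and shift 3 has {3, 4, 6}, leaving only 1.
Day 3, shift 1: day 3 has {3, 4, 1} and shift 1 has {3, 2, 5, 4, 1}, leaving only 6.
Day 3, shift 5: day 3 has {3, 4, 6, 1} and shift 5 has {3, 2, 4, 6, 1}, leaving only 5.
Day 3 already has {3, 5, 4, 6, 1} and shift 3 already has {3, 4, 6, 1}, so day 3, shift 3 must be 2.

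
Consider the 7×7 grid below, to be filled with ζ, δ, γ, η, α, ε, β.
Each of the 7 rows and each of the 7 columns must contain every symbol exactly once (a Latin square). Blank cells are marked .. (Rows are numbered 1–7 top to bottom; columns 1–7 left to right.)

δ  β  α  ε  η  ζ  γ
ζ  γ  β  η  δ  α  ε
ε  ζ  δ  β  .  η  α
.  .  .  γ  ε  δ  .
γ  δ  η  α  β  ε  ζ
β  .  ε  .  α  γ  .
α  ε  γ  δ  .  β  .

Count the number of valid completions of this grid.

Row 3, column 5: eliminating its row and column leaves {γ}.
Row 4, column 1: eliminating its row and column leaves {η}.
Row 4, column 2: eliminating its row and column leaves {η, α}.
Row 4, column 3: eliminating its row and column leaves {ζ}.
Row 4, column 7: eliminating its row and column leaves {η, β}.
Row 6, column 2: eliminating its row and column leaves {η}.
Row 6, column 4: eliminating its row and column leaves {ζ}.
Row 6, column 7: eliminating its row and column leaves {δ, η}.
Row 7, column 5: eliminating its row and column leaves {ζ}.
Row 7, column 7: eliminating its row and column leaves {η}.
Only one assignment across all blanks avoids any row or column repeat, giving 1 completion.

1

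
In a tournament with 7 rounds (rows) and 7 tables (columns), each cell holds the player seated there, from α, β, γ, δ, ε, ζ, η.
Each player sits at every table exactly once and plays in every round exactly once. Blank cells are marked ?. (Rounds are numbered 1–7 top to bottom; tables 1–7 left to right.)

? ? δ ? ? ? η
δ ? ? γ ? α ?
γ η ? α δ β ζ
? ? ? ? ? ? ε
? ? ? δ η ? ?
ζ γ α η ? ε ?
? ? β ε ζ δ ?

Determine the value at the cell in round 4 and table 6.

Round 2, table 7: round 2 has {α, γ, δ} and table 7 has {ε, ζ, η}, leaving only β.
Round 2, table 5: round 2 has {α, β, γ, δ} and table 5 has {δ, ζ, η}, leaving only ε.
Round 2, table 2: round 2 has {α, β, γ, δ, ε} and table 2 has {γ, η}, leaving only ζ.
Round 2, table 3: round 2 has {α, β, γ, δ, ε, ζ} and table 3 has {α, β, δ}, leaving only η.
Round 3, table 3: round 3 has {α, β, γ, δ, ζ, η} and table 3 has {α, β, δ, η}, leaving only ε.
Round 6, table 5: round 6 has {α, γ, ε, ζ, η} and table 5 has {δ, ε, ζ, η}, leaving only β.
Round 6, table 7: round 6 has {α, β, γ, ε, ζ, η} and table 7 has {β, ε, ζ, η}, leaving only δ.
Round 7, table 2: round 7 has {β, δ, ε, ζ} and table 2 has {γ, ζ, η}, leaving only α.
Round 7, table 1: round 7 has {α, β, δ, ε, ζ} and table 1 has {γ, δ, ζ}, leaving only η.
Round 7, table 7: round 7 has {α, β, δ, ε, ζ, η} and table 7 has {β, δ, ε, ζ, η}, leaving only γ.
Round 5, table 7: round 5 has {δ, η} and table 7 has {β, γ, δ, ε, ζ, η}, leaving only α.
Round 4, table 6 is narrowed to {γ, ζ, η}.
If it were γ, then round 5, table 6 would be left with no valid symbol.
If it were ζ, then round 5, table 6 would be left with no valid symbol.
So round 4, table 6 must be η.

η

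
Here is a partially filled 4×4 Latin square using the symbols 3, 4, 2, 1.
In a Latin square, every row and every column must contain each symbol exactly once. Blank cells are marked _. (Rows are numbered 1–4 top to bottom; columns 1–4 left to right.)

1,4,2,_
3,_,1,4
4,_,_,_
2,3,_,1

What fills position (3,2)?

1

Row 1, column 4: row 1 has {4, 2, 1} and column 4 has {4, 1}, leaving only 3.
Row 2, column 2: row 2 has {3, 4, 1} and column 2 has {3, 4}, leaving only 2.
Row 3 already has {4} and column 2 already has {3, 4, 2}, so row 3, column 2 must be 1.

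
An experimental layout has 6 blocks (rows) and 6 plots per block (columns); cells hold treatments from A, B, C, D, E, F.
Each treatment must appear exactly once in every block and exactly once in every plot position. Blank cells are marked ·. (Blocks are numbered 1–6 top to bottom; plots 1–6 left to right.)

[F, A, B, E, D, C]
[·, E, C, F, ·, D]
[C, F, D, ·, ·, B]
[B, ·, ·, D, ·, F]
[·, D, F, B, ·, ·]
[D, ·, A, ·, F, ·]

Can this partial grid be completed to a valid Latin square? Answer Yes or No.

No block or plot among the givens repeats a symbol, and propagating forced cells runs into no contradiction.
One valid completion exists (for instance, F A B E D C / A E C F B D / C F D A E B / B C E D A F / E D F B C A / D B A C F E).

Yes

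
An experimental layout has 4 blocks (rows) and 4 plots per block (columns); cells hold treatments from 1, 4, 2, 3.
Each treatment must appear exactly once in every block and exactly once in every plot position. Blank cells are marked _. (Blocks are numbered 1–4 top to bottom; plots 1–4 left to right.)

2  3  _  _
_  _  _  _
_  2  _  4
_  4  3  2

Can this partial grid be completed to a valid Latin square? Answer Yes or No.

Yes

No block or plot among the givens repeats a symbol, and propagating forced cells runs into no contradiction.
One valid completion exists (for instance, 2 3 4 1 / 4 1 2 3 / 3 2 1 4 / 1 4 3 2).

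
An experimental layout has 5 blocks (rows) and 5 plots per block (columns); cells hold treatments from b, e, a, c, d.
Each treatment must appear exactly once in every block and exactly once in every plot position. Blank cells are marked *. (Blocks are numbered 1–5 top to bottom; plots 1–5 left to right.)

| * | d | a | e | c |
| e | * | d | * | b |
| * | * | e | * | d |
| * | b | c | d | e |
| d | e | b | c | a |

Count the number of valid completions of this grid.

Block 1, plot 1: eliminating its block and plot leaves {b}.
Block 2, plot 2: eliminating its block and plot leaves {a, c}.
Block 2, plot 4: eliminating its block and plot leaves {a}.
Block 3, plot 1: eliminating its block and plot leaves {b, a, c}.
Block 3, plot 2: eliminating its block and plot leaves {a, c}.
Block 3, plot 4: eliminating its block and plot leaves {b, a}.
Block 4, plot 1: eliminating its block and plot leaves {a}.
Only one assignment across all blanks avoids any block or plot repeat, giving 1 completion.

1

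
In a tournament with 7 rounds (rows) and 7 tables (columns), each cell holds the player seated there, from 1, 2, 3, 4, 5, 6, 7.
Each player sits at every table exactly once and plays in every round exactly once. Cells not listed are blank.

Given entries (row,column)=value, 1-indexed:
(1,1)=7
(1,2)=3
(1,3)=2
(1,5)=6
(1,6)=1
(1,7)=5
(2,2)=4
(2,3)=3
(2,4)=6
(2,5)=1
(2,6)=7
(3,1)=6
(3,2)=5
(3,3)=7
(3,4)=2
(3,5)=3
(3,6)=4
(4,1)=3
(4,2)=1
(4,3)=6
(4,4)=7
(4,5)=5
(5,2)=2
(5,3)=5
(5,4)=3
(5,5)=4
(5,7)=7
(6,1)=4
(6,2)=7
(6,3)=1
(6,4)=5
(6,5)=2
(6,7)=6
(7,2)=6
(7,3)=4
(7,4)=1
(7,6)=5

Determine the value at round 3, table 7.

Round 3 already has {2, 3, 4, 5, 6, 7} and table 7 already has {5, 6, 7}, so round 3, table 7 must be 1.

1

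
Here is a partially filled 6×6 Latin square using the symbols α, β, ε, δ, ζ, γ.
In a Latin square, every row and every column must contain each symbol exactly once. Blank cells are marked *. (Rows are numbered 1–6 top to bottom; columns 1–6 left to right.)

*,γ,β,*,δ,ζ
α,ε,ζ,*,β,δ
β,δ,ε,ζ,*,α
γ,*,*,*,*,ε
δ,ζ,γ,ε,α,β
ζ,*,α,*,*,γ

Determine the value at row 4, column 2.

α

Row 1, column 1: row 1 has {β, δ, ζ, γ} and column 1 has {α, β, δ, ζ, γ}, leaving only ε.
Row 1, column 4: row 1 has {β, ε, δ, ζ, γ} and column 4 has {ε, ζ}, leaving only α.
Row 2, column 4: row 2 has {α, β, ε, δ, ζ} and column 4 has {α, ε, ζ}, leaving only γ.
Row 3, column 5: row 3 has {α, β, ε, δ, ζ} and column 5 has {α, β, δ}, leaving only γ.
Row 4, column 3: row 4 has {ε, γ} and column 3 has {α, β, ε, ζ, γ}, leaving only δ.
Row 4, column 4: row 4 has {ε, δ, γ} and column 4 has {α, ε, ζ, γ}, leaving only β.
Row 4 already has {β, ε, δ, γ} and column 2 already has {ε, δ, ζ, γ}, so row 4, column 2 must be α.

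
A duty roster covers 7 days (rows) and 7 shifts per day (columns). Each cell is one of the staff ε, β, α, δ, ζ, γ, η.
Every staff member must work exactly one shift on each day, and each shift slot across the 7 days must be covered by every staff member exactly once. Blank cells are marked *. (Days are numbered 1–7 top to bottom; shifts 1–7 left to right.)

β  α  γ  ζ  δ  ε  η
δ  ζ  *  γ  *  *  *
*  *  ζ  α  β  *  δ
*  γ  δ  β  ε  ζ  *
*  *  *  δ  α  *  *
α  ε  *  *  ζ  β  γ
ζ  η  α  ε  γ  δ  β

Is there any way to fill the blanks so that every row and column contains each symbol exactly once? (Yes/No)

Day 3, shift 2: day 3 together with shift 2 already contain {ε, β, α, δ, ζ, γ, η} — every symbol — so nothing can go there. The grid has no valid completion.

No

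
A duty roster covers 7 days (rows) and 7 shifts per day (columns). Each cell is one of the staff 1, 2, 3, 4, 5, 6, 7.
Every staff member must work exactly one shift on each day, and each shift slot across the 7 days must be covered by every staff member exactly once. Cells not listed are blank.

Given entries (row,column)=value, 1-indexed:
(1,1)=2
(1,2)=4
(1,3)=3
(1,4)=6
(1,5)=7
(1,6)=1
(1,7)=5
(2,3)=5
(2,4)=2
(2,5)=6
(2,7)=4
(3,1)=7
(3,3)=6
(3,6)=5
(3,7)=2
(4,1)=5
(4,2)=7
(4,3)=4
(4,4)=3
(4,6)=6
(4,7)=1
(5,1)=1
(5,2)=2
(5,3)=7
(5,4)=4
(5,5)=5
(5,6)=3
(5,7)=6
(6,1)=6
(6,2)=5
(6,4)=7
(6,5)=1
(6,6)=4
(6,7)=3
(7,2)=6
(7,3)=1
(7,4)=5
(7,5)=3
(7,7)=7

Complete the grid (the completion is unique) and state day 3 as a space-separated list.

7 3 6 1 4 5 2

Day 3, shift 4: day 3 has {2, 5, 6, 7} and shift 4 has {2, 3, 4, 5, 6, 7}, leaving only 1.
Day 3, shift 2: day 3 has {1, 2, 5, 6, 7} and shift 2 has {2, 4, 5, 6, 7}, leaving only 3.
Day 3, shift 5: day 3 has {1, 2, 3, 5, 6, 7} and shift 5 has {1, 3, 5, 6, 7}, leaving only 4.
So day 3 reads: 7 3 6 1 4 5 2.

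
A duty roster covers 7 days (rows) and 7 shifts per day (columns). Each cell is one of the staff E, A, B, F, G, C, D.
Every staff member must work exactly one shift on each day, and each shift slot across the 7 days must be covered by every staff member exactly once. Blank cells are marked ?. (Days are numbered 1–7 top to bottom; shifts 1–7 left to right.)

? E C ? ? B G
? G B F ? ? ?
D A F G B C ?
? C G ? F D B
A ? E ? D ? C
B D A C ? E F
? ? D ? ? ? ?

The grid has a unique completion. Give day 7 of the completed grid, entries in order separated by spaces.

Day 1, shift 1: day 1 has {E, B, G, C} and shift 1 has {A, B, D}, leaving only F.
Day 1, shift 5: day 1 has {E, B, F, G, C} and shift 5 has {B, F, D}, leaving only A.
Day 1, shift 4: day 1 has {E, A, B, F, G, C} and shift 4 has {F, G, C}, leaving only D.
Day 2, shift 6: day 2 has {B, F, G} and shift 6 has {E, B, C, D}, leaving only A.
Day 3, shift 7: day 3 has {A, B, F, G, C, D} and shift 7 has {B, F, G, C}, leaving only E.
Day 7, shift 7: day 7 has {D} and shift 7 has {E, B, F, G, C}, leaving only A.
Day 2, shift 7: day 2 has {A, B, F, G} and shift 7 has {E, A, B, F, G, C}, leaving only D.
Day 4, shift 1: day 4 has {B, F, G, C, D} and shift 1 has {A, B, F, D}, leaving only E.
Day 2, shift 1: day 2 has {A, B, F, G, D} and shift 1 has {E, A, B, F, D}, leaving only C.
Day 7, shift 1: day 7 has {A, D} and shift 1 has {E, A, B, F, C, D}, leaving only G.
Day 7, shift 6: day 7 has {A, G, D} and shift 6 has {E, A, B, C, D}, leaving only F.
Day 7, shift 2: day 7 has {A, F, G, D} and shift 2 has {E, A, G, C, D}, leaving only B.
Day 7, shift 4: day 7 has {A, B, F, G, D} and shift 4 has {F, G, C, D}, leaving only E.
Day 7, shift 5: day 7 has {E, A, B, F, G, D} and shift 5 has {A, B, F, D}, leaving only C.
So day 7 reads: G B D E C F A.

G B D E C F A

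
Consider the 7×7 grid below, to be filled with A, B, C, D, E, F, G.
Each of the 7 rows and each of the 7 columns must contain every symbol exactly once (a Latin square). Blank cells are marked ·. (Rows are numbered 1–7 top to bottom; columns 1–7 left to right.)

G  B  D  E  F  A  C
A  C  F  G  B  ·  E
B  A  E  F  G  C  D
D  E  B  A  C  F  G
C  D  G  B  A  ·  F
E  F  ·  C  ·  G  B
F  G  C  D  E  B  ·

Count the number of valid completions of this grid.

Row 2, column 6: eliminating its row and column leaves {D}.
Row 5, column 6: eliminating its row and column leaves {E}.
Row 6, column 3: eliminating its row and column leaves {A}.
Row 6, column 5: eliminating its row and column leaves {D}.
Row 7, column 7: eliminating its row and column leaves {A}.
Only one assignment across all blanks avoids any row or column repeat, giving 1 completion.

1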